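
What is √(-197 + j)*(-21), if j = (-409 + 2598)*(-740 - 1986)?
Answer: -21*I*√5967411 ≈ -51299.0*I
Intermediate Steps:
j = -5967214 (j = 2189*(-2726) = -5967214)
√(-197 + j)*(-21) = √(-197 - 5967214)*(-21) = √(-5967411)*(-21) = (I*√5967411)*(-21) = -21*I*√5967411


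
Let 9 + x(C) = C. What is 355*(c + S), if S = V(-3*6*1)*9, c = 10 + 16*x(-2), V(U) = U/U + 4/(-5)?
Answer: -58291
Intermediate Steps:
x(C) = -9 + C
V(U) = 1/5 (V(U) = 1 + 4*(-1/5) = 1 - 4/5 = 1/5)
c = -166 (c = 10 + 16*(-9 - 2) = 10 + 16*(-11) = 10 - 176 = -166)
S = 9/5 (S = (1/5)*9 = 9/5 ≈ 1.8000)
355*(c + S) = 355*(-166 + 9/5) = 355*(-821/5) = -58291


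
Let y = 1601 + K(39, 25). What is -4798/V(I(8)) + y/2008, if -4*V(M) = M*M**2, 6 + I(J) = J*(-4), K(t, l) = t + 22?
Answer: 3291233/6886436 ≈ 0.47793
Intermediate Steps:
K(t, l) = 22 + t
I(J) = -6 - 4*J (I(J) = -6 + J*(-4) = -6 - 4*J)
V(M) = -M**3/4 (V(M) = -M*M**2/4 = -M**3/4)
y = 1662 (y = 1601 + (22 + 39) = 1601 + 61 = 1662)
-4798/V(I(8)) + y/2008 = -4798*(-4/(-6 - 4*8)**3) + 1662/2008 = -4798*(-4/(-6 - 32)**3) + 1662*(1/2008) = -4798/((-1/4*(-38)**3)) + 831/1004 = -4798/((-1/4*(-54872))) + 831/1004 = -4798/13718 + 831/1004 = -4798*1/13718 + 831/1004 = -2399/6859 + 831/1004 = 3291233/6886436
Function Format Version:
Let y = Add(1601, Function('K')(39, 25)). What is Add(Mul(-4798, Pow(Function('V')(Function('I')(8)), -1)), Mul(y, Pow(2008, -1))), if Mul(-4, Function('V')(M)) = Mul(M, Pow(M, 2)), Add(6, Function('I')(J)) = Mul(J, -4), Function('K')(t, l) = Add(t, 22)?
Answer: Rational(3291233, 6886436) ≈ 0.47793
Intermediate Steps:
Function('K')(t, l) = Add(22, t)
Function('I')(J) = Add(-6, Mul(-4, J)) (Function('I')(J) = Add(-6, Mul(J, -4)) = Add(-6, Mul(-4, J)))
Function('V')(M) = Mul(Rational(-1, 4), Pow(M, 3)) (Function('V')(M) = Mul(Rational(-1, 4), Mul(M, Pow(M, 2))) = Mul(Rational(-1, 4), Pow(M, 3)))
y = 1662 (y = Add(1601, Add(22, 39)) = Add(1601, 61) = 1662)
Add(Mul(-4798, Pow(Function('V')(Function('I')(8)), -1)), Mul(y, Pow(2008, -1))) = Add(Mul(-4798, Pow(Mul(Rational(-1, 4), Pow(Add(-6, Mul(-4, 8)), 3)), -1)), Mul(1662, Pow(2008, -1))) = Add(Mul(-4798, Pow(Mul(Rational(-1, 4), Pow(Add(-6, -32), 3)), -1)), Mul(1662, Rational(1, 2008))) = Add(Mul(-4798, Pow(Mul(Rational(-1, 4), Pow(-38, 3)), -1)), Rational(831, 1004)) = Add(Mul(-4798, Pow(Mul(Rational(-1, 4), -54872), -1)), Rational(831, 1004)) = Add(Mul(-4798, Pow(13718, -1)), Rational(831, 1004)) = Add(Mul(-4798, Rational(1, 13718)), Rational(831, 1004)) = Add(Rational(-2399, 6859), Rational(831, 1004)) = Rational(3291233, 6886436)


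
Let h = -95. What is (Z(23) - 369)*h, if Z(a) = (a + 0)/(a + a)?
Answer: 70015/2 ≈ 35008.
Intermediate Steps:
Z(a) = 1/2 (Z(a) = a/((2*a)) = a*(1/(2*a)) = 1/2)
(Z(23) - 369)*h = (1/2 - 369)*(-95) = -737/2*(-95) = 70015/2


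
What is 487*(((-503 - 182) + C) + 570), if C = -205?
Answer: -155840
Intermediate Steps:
487*(((-503 - 182) + C) + 570) = 487*(((-503 - 182) - 205) + 570) = 487*((-685 - 205) + 570) = 487*(-890 + 570) = 487*(-320) = -155840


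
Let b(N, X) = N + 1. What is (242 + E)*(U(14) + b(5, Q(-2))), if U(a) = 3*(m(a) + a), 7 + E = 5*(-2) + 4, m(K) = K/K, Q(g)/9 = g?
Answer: 11679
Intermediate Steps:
Q(g) = 9*g
b(N, X) = 1 + N
m(K) = 1
E = -13 (E = -7 + (5*(-2) + 4) = -7 + (-10 + 4) = -7 - 6 = -13)
U(a) = 3 + 3*a (U(a) = 3*(1 + a) = 3 + 3*a)
(242 + E)*(U(14) + b(5, Q(-2))) = (242 - 13)*((3 + 3*14) + (1 + 5)) = 229*((3 + 42) + 6) = 229*(45 + 6) = 229*51 = 11679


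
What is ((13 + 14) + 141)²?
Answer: 28224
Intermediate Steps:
((13 + 14) + 141)² = (27 + 141)² = 168² = 28224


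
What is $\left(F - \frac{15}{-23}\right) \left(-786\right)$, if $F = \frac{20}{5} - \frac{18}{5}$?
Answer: $- \frac{95106}{115} \approx -827.01$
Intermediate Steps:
$F = \frac{2}{5}$ ($F = 20 \cdot \frac{1}{5} - \frac{18}{5} = 4 - \frac{18}{5} = \frac{2}{5} \approx 0.4$)
$\left(F - \frac{15}{-23}\right) \left(-786\right) = \left(\frac{2}{5} - \frac{15}{-23}\right) \left(-786\right) = \left(\frac{2}{5} - - \frac{15}{23}\right) \left(-786\right) = \left(\frac{2}{5} + \frac{15}{23}\right) \left(-786\right) = \frac{121}{115} \left(-786\right) = - \frac{95106}{115}$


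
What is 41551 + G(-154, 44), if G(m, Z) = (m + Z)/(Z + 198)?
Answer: 457056/11 ≈ 41551.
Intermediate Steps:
G(m, Z) = (Z + m)/(198 + Z)
41551 + G(-154, 44) = 41551 + (44 - 154)/(198 + 44) = 41551 - 110/242 = 41551 + (1/242)*(-110) = 41551 - 5/11 = 457056/11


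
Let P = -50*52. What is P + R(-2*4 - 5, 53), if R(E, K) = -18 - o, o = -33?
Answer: -2585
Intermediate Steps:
P = -2600
R(E, K) = 15 (R(E, K) = -18 - 1*(-33) = -18 + 33 = 15)
P + R(-2*4 - 5, 53) = -2600 + 15 = -2585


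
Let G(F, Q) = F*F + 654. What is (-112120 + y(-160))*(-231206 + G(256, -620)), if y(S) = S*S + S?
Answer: 14303586880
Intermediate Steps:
G(F, Q) = 654 + F² (G(F, Q) = F² + 654 = 654 + F²)
y(S) = S + S² (y(S) = S² + S = S + S²)
(-112120 + y(-160))*(-231206 + G(256, -620)) = (-112120 - 160*(1 - 160))*(-231206 + (654 + 256²)) = (-112120 - 160*(-159))*(-231206 + (654 + 65536)) = (-112120 + 25440)*(-231206 + 66190) = -86680*(-165016) = 14303586880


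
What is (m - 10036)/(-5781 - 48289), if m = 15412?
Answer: -2688/27035 ≈ -0.099427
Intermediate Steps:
(m - 10036)/(-5781 - 48289) = (15412 - 10036)/(-5781 - 48289) = 5376/(-54070) = 5376*(-1/54070) = -2688/27035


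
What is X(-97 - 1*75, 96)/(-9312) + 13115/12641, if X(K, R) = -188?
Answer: 31125847/29428248 ≈ 1.0577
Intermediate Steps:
X(-97 - 1*75, 96)/(-9312) + 13115/12641 = -188/(-9312) + 13115/12641 = -188*(-1/9312) + 13115*(1/12641) = 47/2328 + 13115/12641 = 31125847/29428248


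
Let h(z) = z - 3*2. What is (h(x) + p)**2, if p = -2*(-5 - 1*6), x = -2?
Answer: 196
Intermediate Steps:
h(z) = -6 + z (h(z) = z - 6 = -6 + z)
p = 22 (p = -2*(-5 - 6) = -2*(-11) = 22)
(h(x) + p)**2 = ((-6 - 2) + 22)**2 = (-8 + 22)**2 = 14**2 = 196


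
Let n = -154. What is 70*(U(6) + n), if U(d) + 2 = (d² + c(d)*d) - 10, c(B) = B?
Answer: -6580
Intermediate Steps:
U(d) = -12 + 2*d² (U(d) = -2 + ((d² + d*d) - 10) = -2 + ((d² + d²) - 10) = -2 + (2*d² - 10) = -2 + (-10 + 2*d²) = -12 + 2*d²)
70*(U(6) + n) = 70*((-12 + 2*6²) - 154) = 70*((-12 + 2*36) - 154) = 70*((-12 + 72) - 154) = 70*(60 - 154) = 70*(-94) = -6580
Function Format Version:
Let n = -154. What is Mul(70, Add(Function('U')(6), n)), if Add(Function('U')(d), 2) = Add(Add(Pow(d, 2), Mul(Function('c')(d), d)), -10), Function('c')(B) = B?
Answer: -6580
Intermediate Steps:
Function('U')(d) = Add(-12, Mul(2, Pow(d, 2))) (Function('U')(d) = Add(-2, Add(Add(Pow(d, 2), Mul(d, d)), -10)) = Add(-2, Add(Add(Pow(d, 2), Pow(d, 2)), -10)) = Add(-2, Add(Mul(2, Pow(d, 2)), -10)) = Add(-2, Add(-10, Mul(2, Pow(d, 2)))) = Add(-12, Mul(2, Pow(d, 2))))
Mul(70, Add(Function('U')(6), n)) = Mul(70, Add(Add(-12, Mul(2, Pow(6, 2))), -154)) = Mul(70, Add(Add(-12, Mul(2, 36)), -154)) = Mul(70, Add(Add(-12, 72), -154)) = Mul(70, Add(60, -154)) = Mul(70, -94) = -6580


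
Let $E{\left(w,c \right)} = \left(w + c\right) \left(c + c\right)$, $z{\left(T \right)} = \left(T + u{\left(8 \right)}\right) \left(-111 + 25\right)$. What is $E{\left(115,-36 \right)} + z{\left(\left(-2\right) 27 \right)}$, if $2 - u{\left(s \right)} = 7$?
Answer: $-614$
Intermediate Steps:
$u{\left(s \right)} = -5$ ($u{\left(s \right)} = 2 - 7 = -5$)
$z{\left(T \right)} = 430 - 86 T$ ($z{\left(T \right)} = \left(T - 5\right) \left(-111 + 25\right) = \left(-5 + T\right) \left(-86\right) = 430 - 86 T$)
$E{\left(w,c \right)} = 2 c \left(c + w\right)$ ($E{\left(w,c \right)} = \left(c + w\right) 2 c = 2 c \left(c + w\right)$)
$E{\left(115,-36 \right)} + z{\left(\left(-2\right) 27 \right)} = 2 \left(-36\right) \left(-36 + 115\right) - \left(-430 + 86 \left(\left(-2\right) 27\right)\right) = 2 \left(-36\right) 79 + \left(430 - -4644\right) = -5688 + \left(430 + 4644\right) = -5688 + 5074 = -614$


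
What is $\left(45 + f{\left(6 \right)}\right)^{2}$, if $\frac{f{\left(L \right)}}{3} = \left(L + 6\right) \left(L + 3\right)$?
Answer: $136161$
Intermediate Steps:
$f{\left(L \right)} = 3 \left(3 + L\right) \left(6 + L\right)$ ($f{\left(L \right)} = 3 \left(L + 6\right) \left(L + 3\right) = 3 \left(6 + L\right) \left(3 + L\right) = 3 \left(3 + L\right) \left(6 + L\right)$)
$\left(45 + f{\left(6 \right)}\right)^{2} = \left(45 + \left(54 + 3 \cdot 6^{2} + 27 \cdot 6\right)\right)^{2} = \left(45 + \left(54 + 3 \cdot 36 + 162\right)\right)^{2} = \left(45 + \left(54 + 108 + 162\right)\right)^{2} = \left(45 + 324\right)^{2} = 369^{2} = 136161$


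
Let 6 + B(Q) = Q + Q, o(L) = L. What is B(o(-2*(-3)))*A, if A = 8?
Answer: 48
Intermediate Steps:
B(Q) = -6 + 2*Q (B(Q) = -6 + (Q + Q) = -6 + 2*Q)
B(o(-2*(-3)))*A = (-6 + 2*(-2*(-3)))*8 = (-6 + 2*6)*8 = (-6 + 12)*8 = 6*8 = 48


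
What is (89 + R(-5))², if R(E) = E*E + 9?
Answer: 15129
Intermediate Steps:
R(E) = 9 + E² (R(E) = E² + 9 = 9 + E²)
(89 + R(-5))² = (89 + (9 + (-5)²))² = (89 + (9 + 25))² = (89 + 34)² = 123² = 15129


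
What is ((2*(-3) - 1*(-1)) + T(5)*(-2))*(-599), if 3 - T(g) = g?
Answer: 599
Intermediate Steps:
T(g) = 3 - g
((2*(-3) - 1*(-1)) + T(5)*(-2))*(-599) = ((2*(-3) - 1*(-1)) + (3 - 1*5)*(-2))*(-599) = ((-6 + 1) + (3 - 5)*(-2))*(-599) = (-5 - 2*(-2))*(-599) = (-5 + 4)*(-599) = -1*(-599) = 599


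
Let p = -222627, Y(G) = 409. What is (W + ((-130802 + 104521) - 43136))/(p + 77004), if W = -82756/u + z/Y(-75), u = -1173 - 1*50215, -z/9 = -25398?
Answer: 361801226636/765164840529 ≈ 0.47284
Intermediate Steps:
z = 228582 (z = -9*(-25398) = 228582)
u = -51388 (u = -1173 - 50215 = -51388)
W = 2945054755/5254423 (W = -82756/(-51388) + 228582/409 = -82756*(-1/51388) + 228582*(1/409) = 20689/12847 + 228582/409 = 2945054755/5254423 ≈ 560.49)
(W + ((-130802 + 104521) - 43136))/(p + 77004) = (2945054755/5254423 + ((-130802 + 104521) - 43136))/(-222627 + 77004) = (2945054755/5254423 + (-26281 - 43136))/(-145623) = (2945054755/5254423 - 69417)*(-1/145623) = -361801226636/5254423*(-1/145623) = 361801226636/765164840529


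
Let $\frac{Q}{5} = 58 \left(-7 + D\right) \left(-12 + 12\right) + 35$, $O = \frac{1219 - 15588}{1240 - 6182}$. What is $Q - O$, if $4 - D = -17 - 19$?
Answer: $\frac{850481}{4942} \approx 172.09$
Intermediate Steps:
$D = 40$ ($D = 4 - \left(-17 - 19\right) = 4 - -36 = 4 + 36 = 40$)
$O = \frac{14369}{4942}$ ($O = - \frac{14369}{-4942} = \left(-14369\right) \left(- \frac{1}{4942}\right) = \frac{14369}{4942} \approx 2.9075$)
$Q = 175$ ($Q = 5 \left(58 \left(-7 + 40\right) \left(-12 + 12\right) + 35\right) = 5 \left(58 \cdot 33 \cdot 0 + 35\right) = 5 \left(58 \cdot 0 + 35\right) = 5 \left(0 + 35\right) = 5 \cdot 35 = 175$)
$Q - O = 175 - \frac{14369}{4942} = \frac{850481}{4942}$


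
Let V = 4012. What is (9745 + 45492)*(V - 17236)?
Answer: -730454088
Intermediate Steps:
(9745 + 45492)*(V - 17236) = (9745 + 45492)*(4012 - 17236) = 55237*(-13224) = -730454088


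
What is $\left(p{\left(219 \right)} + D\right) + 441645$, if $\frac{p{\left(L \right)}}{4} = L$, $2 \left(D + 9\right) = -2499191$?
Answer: $- \frac{1614167}{2} \approx -8.0708 \cdot 10^{5}$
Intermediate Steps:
$D = - \frac{2499209}{2}$ ($D = -9 + \frac{1}{2} \left(-2499191\right) = -9 - \frac{2499191}{2} = - \frac{2499209}{2} \approx -1.2496 \cdot 10^{6}$)
$p{\left(L \right)} = 4 L$
$\left(p{\left(219 \right)} + D\right) + 441645 = \left(4 \cdot 219 - \frac{2499209}{2}\right) + 441645 = \left(876 - \frac{2499209}{2}\right) + 441645 = - \frac{2497457}{2} + 441645 = - \frac{1614167}{2}$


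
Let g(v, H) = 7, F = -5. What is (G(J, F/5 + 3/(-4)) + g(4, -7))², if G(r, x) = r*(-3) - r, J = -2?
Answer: 225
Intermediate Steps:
G(r, x) = -4*r (G(r, x) = -3*r - r = -4*r)
(G(J, F/5 + 3/(-4)) + g(4, -7))² = (-4*(-2) + 7)² = (8 + 7)² = 15² = 225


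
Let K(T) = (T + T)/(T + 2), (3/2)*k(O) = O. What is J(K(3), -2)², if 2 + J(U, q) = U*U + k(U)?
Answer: 36/625 ≈ 0.057600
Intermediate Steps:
k(O) = 2*O/3
K(T) = 2*T/(2 + T) (K(T) = (2*T)/(2 + T) = 2*T/(2 + T))
J(U, q) = -2 + U² + 2*U/3 (J(U, q) = -2 + (U*U + 2*U/3) = -2 + (U² + 2*U/3) = -2 + U² + 2*U/3)
J(K(3), -2)² = (-2 + (2*3/(2 + 3))² + 2*(2*3/(2 + 3))/3)² = (-2 + (2*3/5)² + 2*(2*3/5)/3)² = (-2 + (2*3*(⅕))² + 2*(2*3*(⅕))/3)² = (-2 + (6/5)² + (⅔)*(6/5))² = (-2 + 36/25 + ⅘)² = (6/25)² = 36/625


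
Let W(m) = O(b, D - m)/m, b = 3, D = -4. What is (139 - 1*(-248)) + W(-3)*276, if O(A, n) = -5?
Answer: 847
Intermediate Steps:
W(m) = -5/m
(139 - 1*(-248)) + W(-3)*276 = (139 - 1*(-248)) - 5/(-3)*276 = (139 + 248) - 5*(-⅓)*276 = 387 + (5/3)*276 = 387 + 460 = 847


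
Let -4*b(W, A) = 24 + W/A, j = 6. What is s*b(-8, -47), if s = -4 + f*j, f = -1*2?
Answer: 4544/47 ≈ 96.681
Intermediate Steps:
f = -2
b(W, A) = -6 - W/(4*A) (b(W, A) = -(24 + W/A)/4 = -6 - W/(4*A))
s = -16 (s = -4 - 2*6 = -4 - 12 = -16)
s*b(-8, -47) = -16*(-6 - ¼*(-8)/(-47)) = -16*(-6 - ¼*(-8)*(-1/47)) = -16*(-6 - 2/47) = -16*(-284/47) = 4544/47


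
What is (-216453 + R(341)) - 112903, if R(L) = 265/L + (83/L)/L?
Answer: -38297754588/116281 ≈ -3.2936e+5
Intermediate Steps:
R(L) = 83/L**2 + 265/L (R(L) = 265/L + 83/L**2 = 83/L**2 + 265/L)
(-216453 + R(341)) - 112903 = (-216453 + (83 + 265*341)/341**2) - 112903 = (-216453 + (83 + 90365)/116281) - 112903 = (-216453 + (1/116281)*90448) - 112903 = (-216453 + 90448/116281) - 112903 = -25169280845/116281 - 112903 = -38297754588/116281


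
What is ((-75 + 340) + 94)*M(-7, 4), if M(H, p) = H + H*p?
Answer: -12565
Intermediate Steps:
((-75 + 340) + 94)*M(-7, 4) = ((-75 + 340) + 94)*(-7*(1 + 4)) = (265 + 94)*(-7*5) = 359*(-35) = -12565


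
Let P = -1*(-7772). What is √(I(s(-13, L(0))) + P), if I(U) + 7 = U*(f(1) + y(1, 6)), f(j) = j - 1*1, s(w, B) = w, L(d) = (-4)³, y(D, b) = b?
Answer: √7687 ≈ 87.676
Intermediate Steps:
L(d) = -64
f(j) = -1 + j (f(j) = j - 1 = -1 + j)
P = 7772
I(U) = -7 + 6*U (I(U) = -7 + U*((-1 + 1) + 6) = -7 + U*(0 + 6) = -7 + U*6 = -7 + 6*U)
√(I(s(-13, L(0))) + P) = √((-7 + 6*(-13)) + 7772) = √((-7 - 78) + 7772) = √(-85 + 7772) = √7687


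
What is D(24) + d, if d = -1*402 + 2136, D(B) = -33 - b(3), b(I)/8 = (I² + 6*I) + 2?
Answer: 1469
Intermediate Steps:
b(I) = 16 + 8*I² + 48*I (b(I) = 8*((I² + 6*I) + 2) = 8*(2 + I² + 6*I) = 16 + 8*I² + 48*I)
D(B) = -265 (D(B) = -33 - (16 + 8*3² + 48*3) = -33 - (16 + 8*9 + 144) = -33 - (16 + 72 + 144) = -33 - 1*232 = -33 - 232 = -265)
d = 1734 (d = -402 + 2136 = 1734)
D(24) + d = -265 + 1734 = 1469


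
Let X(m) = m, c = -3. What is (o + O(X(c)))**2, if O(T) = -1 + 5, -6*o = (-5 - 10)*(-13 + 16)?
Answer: 529/4 ≈ 132.25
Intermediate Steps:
o = 15/2 (o = -(-5 - 10)*(-13 + 16)/6 = -(-5)*3/2 = -1/6*(-45) = 15/2 ≈ 7.5000)
O(T) = 4
(o + O(X(c)))**2 = (15/2 + 4)**2 = (23/2)**2 = 529/4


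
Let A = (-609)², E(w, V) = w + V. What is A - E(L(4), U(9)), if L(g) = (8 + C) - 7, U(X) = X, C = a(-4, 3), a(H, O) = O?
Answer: 370868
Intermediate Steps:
C = 3
L(g) = 4 (L(g) = (8 + 3) - 7 = 11 - 7 = 4)
E(w, V) = V + w
A = 370881
A - E(L(4), U(9)) = 370881 - (9 + 4) = 370881 - 1*13 = 370881 - 13 = 370868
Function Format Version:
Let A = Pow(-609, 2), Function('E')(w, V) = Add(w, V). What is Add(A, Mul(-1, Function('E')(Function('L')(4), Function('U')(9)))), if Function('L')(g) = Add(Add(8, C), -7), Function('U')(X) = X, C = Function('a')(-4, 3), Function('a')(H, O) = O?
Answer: 370868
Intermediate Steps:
C = 3
Function('L')(g) = 4 (Function('L')(g) = Add(Add(8, 3), -7) = Add(11, -7) = 4)
Function('E')(w, V) = Add(V, w)
A = 370881
Add(A, Mul(-1, Function('E')(Function('L')(4), Function('U')(9)))) = Add(370881, Mul(-1, Add(9, 4))) = Add(370881, Mul(-1, 13)) = Add(370881, -13) = 370868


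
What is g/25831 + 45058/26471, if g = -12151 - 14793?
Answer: 450658574/683772401 ≈ 0.65908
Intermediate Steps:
g = -26944
g/25831 + 45058/26471 = -26944/25831 + 45058/26471 = 450658574/683772401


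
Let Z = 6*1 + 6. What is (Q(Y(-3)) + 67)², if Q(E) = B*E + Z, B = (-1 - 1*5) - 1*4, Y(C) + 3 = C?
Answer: 19321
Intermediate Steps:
Y(C) = -3 + C
Z = 12 (Z = 6 + 6 = 12)
B = -10 (B = (-1 - 5) - 4 = -6 - 4 = -10)
Q(E) = 12 - 10*E (Q(E) = -10*E + 12 = 12 - 10*E)
(Q(Y(-3)) + 67)² = ((12 - 10*(-3 - 3)) + 67)² = ((12 - 10*(-6)) + 67)² = ((12 + 60) + 67)² = (72 + 67)² = 139² = 19321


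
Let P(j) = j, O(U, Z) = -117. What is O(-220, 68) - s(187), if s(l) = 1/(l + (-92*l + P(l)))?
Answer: -1969109/16830 ≈ -117.00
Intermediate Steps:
s(l) = -1/(90*l) (s(l) = 1/(l + (-92*l + l)) = 1/(l - 91*l) = 1/(-90*l) = -1/(90*l))
O(-220, 68) - s(187) = -117 - (-1)/(90*187) = -117 - 1*(-1/16830) = -117 + 1/16830 = -1969109/16830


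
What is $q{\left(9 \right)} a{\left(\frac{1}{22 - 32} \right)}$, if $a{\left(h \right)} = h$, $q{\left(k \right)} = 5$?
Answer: $- \frac{1}{2} \approx -0.5$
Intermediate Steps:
$q{\left(9 \right)} a{\left(\frac{1}{22 - 32} \right)} = \frac{5}{22 - 32} = \frac{5}{-10} = 5 \left(- \frac{1}{10}\right) = - \frac{1}{2}$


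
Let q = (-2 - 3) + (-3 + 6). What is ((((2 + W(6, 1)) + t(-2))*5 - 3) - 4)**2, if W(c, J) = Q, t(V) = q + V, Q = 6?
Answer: 169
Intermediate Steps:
q = -2 (q = -5 + 3 = -2)
t(V) = -2 + V
W(c, J) = 6
((((2 + W(6, 1)) + t(-2))*5 - 3) - 4)**2 = ((((2 + 6) + (-2 - 2))*5 - 3) - 4)**2 = (((8 - 4)*5 - 3) - 4)**2 = ((4*5 - 3) - 4)**2 = ((20 - 3) - 4)**2 = (17 - 4)**2 = 13**2 = 169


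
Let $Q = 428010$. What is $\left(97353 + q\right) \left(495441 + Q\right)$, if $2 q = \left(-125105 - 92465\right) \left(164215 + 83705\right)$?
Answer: $-24905362514591997$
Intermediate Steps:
$q = -26969977200$ ($q = \frac{\left(-125105 - 92465\right) \left(164215 + 83705\right)}{2} = \frac{\left(-217570\right) 247920}{2} = \frac{1}{2} \left(-53939954400\right) = -26969977200$)
$\left(97353 + q\right) \left(495441 + Q\right) = \left(97353 - 26969977200\right) \left(495441 + 428010\right) = \left(-26969879847\right) 923451 = -24905362514591997$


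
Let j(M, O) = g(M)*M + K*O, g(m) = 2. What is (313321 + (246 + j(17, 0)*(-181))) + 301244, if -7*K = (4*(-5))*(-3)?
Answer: 608657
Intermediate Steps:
K = -60/7 (K = -4*(-5)*(-3)/7 = -(-20)*(-3)/7 = -⅐*60 = -60/7 ≈ -8.5714)
j(M, O) = 2*M - 60*O/7
(313321 + (246 + j(17, 0)*(-181))) + 301244 = (313321 + (246 + (2*17 - 60/7*0)*(-181))) + 301244 = (313321 + (246 + (34 + 0)*(-181))) + 301244 = (313321 + (246 + 34*(-181))) + 301244 = (313321 + (246 - 6154)) + 301244 = (313321 - 5908) + 301244 = 307413 + 301244 = 608657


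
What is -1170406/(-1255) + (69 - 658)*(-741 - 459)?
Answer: 888204406/1255 ≈ 7.0773e+5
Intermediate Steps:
-1170406/(-1255) + (69 - 658)*(-741 - 459) = -1170406*(-1)/1255 - 589*(-1200) = -886*(-1321/1255) + 706800 = 1170406/1255 + 706800 = 888204406/1255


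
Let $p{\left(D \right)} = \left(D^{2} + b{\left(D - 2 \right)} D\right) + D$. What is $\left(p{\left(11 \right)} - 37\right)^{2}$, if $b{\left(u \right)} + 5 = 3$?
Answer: $5329$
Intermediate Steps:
$b{\left(u \right)} = -2$ ($b{\left(u \right)} = -5 + 3 = -2$)
$p{\left(D \right)} = D^{2} - D$ ($p{\left(D \right)} = \left(D^{2} - 2 D\right) + D = D^{2} - D$)
$\left(p{\left(11 \right)} - 37\right)^{2} = \left(11 \left(-1 + 11\right) - 37\right)^{2} = \left(11 \cdot 10 - 37\right)^{2} = \left(110 - 37\right)^{2} = 73^{2} = 5329$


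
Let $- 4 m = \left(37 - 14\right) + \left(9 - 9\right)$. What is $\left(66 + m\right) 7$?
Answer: $\frac{1687}{4} \approx 421.75$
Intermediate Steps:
$m = - \frac{23}{4}$ ($m = - \frac{\left(37 - 14\right) + \left(9 - 9\right)}{4} = - \frac{23 + \left(9 - 9\right)}{4} = - \frac{23 + 0}{4} = \left(- \frac{1}{4}\right) 23 = - \frac{23}{4} \approx -5.75$)
$\left(66 + m\right) 7 = \left(66 - \frac{23}{4}\right) 7 = \frac{241}{4} \cdot 7 = \frac{1687}{4}$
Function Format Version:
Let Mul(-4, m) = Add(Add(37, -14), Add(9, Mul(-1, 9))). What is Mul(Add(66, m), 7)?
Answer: Rational(1687, 4) ≈ 421.75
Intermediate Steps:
m = Rational(-23, 4) (m = Mul(Rational(-1, 4), Add(Add(37, -14), Add(9, Mul(-1, 9)))) = Mul(Rational(-1, 4), Add(23, Add(9, -9))) = Mul(Rational(-1, 4), Add(23, 0)) = Mul(Rational(-1, 4), 23) = Rational(-23, 4) ≈ -5.7500)
Mul(Add(66, m), 7) = Mul(Add(66, Rational(-23, 4)), 7) = Mul(Rational(241, 4), 7) = Rational(1687, 4)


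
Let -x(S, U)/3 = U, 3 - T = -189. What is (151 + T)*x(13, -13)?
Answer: 13377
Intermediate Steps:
T = 192 (T = 3 - 1*(-189) = 3 + 189 = 192)
x(S, U) = -3*U
(151 + T)*x(13, -13) = (151 + 192)*(-3*(-13)) = 343*39 = 13377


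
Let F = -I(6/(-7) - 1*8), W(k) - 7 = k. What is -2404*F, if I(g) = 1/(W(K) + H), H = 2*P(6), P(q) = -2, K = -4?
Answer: -2404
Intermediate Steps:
W(k) = 7 + k
H = -4 (H = 2*(-2) = -4)
I(g) = -1 (I(g) = 1/((7 - 4) - 4) = 1/(3 - 4) = 1/(-1) = -1)
F = 1 (F = -1*(-1) = 1)
-2404*F = -2404*1 = -2404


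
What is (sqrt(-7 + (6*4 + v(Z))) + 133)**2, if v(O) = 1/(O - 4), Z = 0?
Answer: (266 + sqrt(67))**2/4 ≈ 18794.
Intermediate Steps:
v(O) = 1/(-4 + O)
(sqrt(-7 + (6*4 + v(Z))) + 133)**2 = (sqrt(-7 + (6*4 + 1/(-4 + 0))) + 133)**2 = (sqrt(-7 + (24 + 1/(-4))) + 133)**2 = (sqrt(-7 + (24 - 1/4)) + 133)**2 = (sqrt(-7 + 95/4) + 133)**2 = (sqrt(67/4) + 133)**2 = (sqrt(67)/2 + 133)**2 = (133 + sqrt(67)/2)**2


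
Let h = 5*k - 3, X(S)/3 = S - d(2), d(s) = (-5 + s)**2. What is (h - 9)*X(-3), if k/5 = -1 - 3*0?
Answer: 1332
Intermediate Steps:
k = -5 (k = 5*(-1 - 3*0) = 5*(-1 + 0) = 5*(-1) = -5)
X(S) = -27 + 3*S (X(S) = 3*(S - (-5 + 2)**2) = 3*(S - 1*(-3)**2) = 3*(S - 1*9) = 3*(S - 9) = 3*(-9 + S) = -27 + 3*S)
h = -28 (h = 5*(-5) - 3 = -25 - 3 = -28)
(h - 9)*X(-3) = (-28 - 9)*(-27 + 3*(-3)) = -37*(-27 - 9) = -37*(-36) = 1332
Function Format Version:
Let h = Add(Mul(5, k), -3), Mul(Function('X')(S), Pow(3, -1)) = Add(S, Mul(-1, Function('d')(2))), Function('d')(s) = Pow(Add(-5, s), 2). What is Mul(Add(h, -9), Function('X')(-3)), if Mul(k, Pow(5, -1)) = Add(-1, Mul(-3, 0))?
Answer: 1332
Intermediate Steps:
k = -5 (k = Mul(5, Add(-1, Mul(-3, 0))) = Mul(5, Add(-1, 0)) = Mul(5, -1) = -5)
Function('X')(S) = Add(-27, Mul(3, S)) (Function('X')(S) = Mul(3, Add(S, Mul(-1, Pow(Add(-5, 2), 2)))) = Mul(3, Add(S, Mul(-1, Pow(-3, 2)))) = Mul(3, Add(S, Mul(-1, 9))) = Mul(3, Add(S, -9)) = Mul(3, Add(-9, S)) = Add(-27, Mul(3, S)))
h = -28 (h = Add(Mul(5, -5), -3) = Add(-25, -3) = -28)
Mul(Add(h, -9), Function('X')(-3)) = Mul(Add(-28, -9), Add(-27, Mul(3, -3))) = Mul(-37, Add(-27, -9)) = Mul(-37, -36) = 1332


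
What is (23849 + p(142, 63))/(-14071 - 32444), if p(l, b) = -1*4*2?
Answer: -7947/15505 ≈ -0.51254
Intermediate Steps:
p(l, b) = -8 (p(l, b) = -4*2 = -8)
(23849 + p(142, 63))/(-14071 - 32444) = (23849 - 8)/(-14071 - 32444) = 23841/(-46515) = 23841*(-1/46515) = -7947/15505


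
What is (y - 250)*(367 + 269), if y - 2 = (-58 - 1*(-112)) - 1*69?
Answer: -167268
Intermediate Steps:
y = -13 (y = 2 + ((-58 - 1*(-112)) - 1*69) = 2 + ((-58 + 112) - 69) = 2 + (54 - 69) = 2 - 15 = -13)
(y - 250)*(367 + 269) = (-13 - 250)*(367 + 269) = -263*636 = -167268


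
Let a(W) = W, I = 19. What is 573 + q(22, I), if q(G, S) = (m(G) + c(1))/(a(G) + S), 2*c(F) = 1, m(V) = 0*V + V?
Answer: 47031/82 ≈ 573.55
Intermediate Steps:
m(V) = V (m(V) = 0 + V = V)
c(F) = 1/2 (c(F) = (1/2)*1 = 1/2)
q(G, S) = (1/2 + G)/(G + S) (q(G, S) = (G + 1/2)/(G + S) = (1/2 + G)/(G + S))
573 + q(22, I) = 573 + (1/2 + 22)/(22 + 19) = 573 + (45/2)/41 = 573 + (1/41)*(45/2) = 573 + 45/82 = 47031/82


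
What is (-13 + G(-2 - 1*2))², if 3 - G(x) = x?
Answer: 36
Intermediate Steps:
G(x) = 3 - x
(-13 + G(-2 - 1*2))² = (-13 + (3 - (-2 - 1*2)))² = (-13 + (3 - (-2 - 2)))² = (-13 + (3 - 1*(-4)))² = (-13 + (3 + 4))² = (-13 + 7)² = (-6)² = 36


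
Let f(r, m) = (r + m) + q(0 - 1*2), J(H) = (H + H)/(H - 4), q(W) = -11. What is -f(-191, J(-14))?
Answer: 1804/9 ≈ 200.44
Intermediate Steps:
J(H) = 2*H/(-4 + H) (J(H) = (2*H)/(-4 + H) = 2*H/(-4 + H))
f(r, m) = -11 + m + r (f(r, m) = (r + m) - 11 = (m + r) - 11 = -11 + m + r)
-f(-191, J(-14)) = -(-11 + 2*(-14)/(-4 - 14) - 191) = -(-11 + 2*(-14)/(-18) - 191) = -(-11 + 2*(-14)*(-1/18) - 191) = -(-11 + 14/9 - 191) = -1*(-1804/9) = 1804/9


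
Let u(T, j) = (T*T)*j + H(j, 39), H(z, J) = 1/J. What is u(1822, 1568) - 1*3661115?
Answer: 202862532484/39 ≈ 5.2016e+9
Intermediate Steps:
u(T, j) = 1/39 + j*T² (u(T, j) = (T*T)*j + 1/39 = T²*j + 1/39 = j*T² + 1/39 = 1/39 + j*T²)
u(1822, 1568) - 1*3661115 = (1/39 + 1568*1822²) - 1*3661115 = (1/39 + 1568*3319684) - 3661115 = (1/39 + 5205264512) - 3661115 = 203005315969/39 - 3661115 = 202862532484/39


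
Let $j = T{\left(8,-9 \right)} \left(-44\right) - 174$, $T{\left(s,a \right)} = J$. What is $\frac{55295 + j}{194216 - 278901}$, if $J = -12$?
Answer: $- \frac{55649}{84685} \approx -0.65713$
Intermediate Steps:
$T{\left(s,a \right)} = -12$
$j = 354$ ($j = \left(-12\right) \left(-44\right) - 174 = 528 - 174 = 354$)
$\frac{55295 + j}{194216 - 278901} = \frac{55295 + 354}{194216 - 278901} = \frac{55649}{-84685} = 55649 \left(- \frac{1}{84685}\right) = - \frac{55649}{84685}$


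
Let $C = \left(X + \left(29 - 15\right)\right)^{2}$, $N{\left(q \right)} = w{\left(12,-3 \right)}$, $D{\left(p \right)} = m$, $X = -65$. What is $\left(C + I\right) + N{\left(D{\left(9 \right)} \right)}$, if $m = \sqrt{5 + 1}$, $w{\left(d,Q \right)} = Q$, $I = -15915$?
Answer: $-13317$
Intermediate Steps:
$m = \sqrt{6} \approx 2.4495$
$D{\left(p \right)} = \sqrt{6}$
$N{\left(q \right)} = -3$
$C = 2601$ ($C = \left(-65 + \left(29 - 15\right)\right)^{2} = \left(-65 + 14\right)^{2} = \left(-51\right)^{2} = 2601$)
$\left(C + I\right) + N{\left(D{\left(9 \right)} \right)} = \left(2601 - 15915\right) - 3 = -13314 - 3 = -13317$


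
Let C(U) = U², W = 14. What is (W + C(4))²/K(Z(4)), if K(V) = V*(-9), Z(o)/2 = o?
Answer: -25/2 ≈ -12.500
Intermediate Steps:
Z(o) = 2*o
K(V) = -9*V
(W + C(4))²/K(Z(4)) = (14 + 4²)²/((-18*4)) = (14 + 16)²/((-9*8)) = 30²/(-72) = 900*(-1/72) = -25/2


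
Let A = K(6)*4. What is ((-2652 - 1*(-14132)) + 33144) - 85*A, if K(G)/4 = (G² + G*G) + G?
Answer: -61456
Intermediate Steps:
K(G) = 4*G + 8*G² (K(G) = 4*((G² + G*G) + G) = 4*((G² + G²) + G) = 4*(2*G² + G) = 4*(G + 2*G²) = 4*G + 8*G²)
A = 1248 (A = (4*6*(1 + 2*6))*4 = (4*6*(1 + 12))*4 = (4*6*13)*4 = 312*4 = 1248)
((-2652 - 1*(-14132)) + 33144) - 85*A = ((-2652 - 1*(-14132)) + 33144) - 85*1248 = ((-2652 + 14132) + 33144) - 106080 = (11480 + 33144) - 106080 = 44624 - 106080 = -61456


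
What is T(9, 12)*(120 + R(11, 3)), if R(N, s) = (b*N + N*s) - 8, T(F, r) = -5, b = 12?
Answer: -1385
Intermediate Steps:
R(N, s) = -8 + 12*N + N*s (R(N, s) = (12*N + N*s) - 8 = -8 + 12*N + N*s)
T(9, 12)*(120 + R(11, 3)) = -5*(120 + (-8 + 12*11 + 11*3)) = -5*(120 + (-8 + 132 + 33)) = -5*(120 + 157) = -5*277 = -1385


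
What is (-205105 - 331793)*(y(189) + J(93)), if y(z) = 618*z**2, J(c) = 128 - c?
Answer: -11852352468474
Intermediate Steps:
(-205105 - 331793)*(y(189) + J(93)) = (-205105 - 331793)*(618*189**2 + (128 - 1*93)) = -536898*(618*35721 + (128 - 93)) = -536898*(22075578 + 35) = -536898*22075613 = -11852352468474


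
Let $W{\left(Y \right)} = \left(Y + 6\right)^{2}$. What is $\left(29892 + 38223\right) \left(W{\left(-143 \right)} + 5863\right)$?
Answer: $1677808680$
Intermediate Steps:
$W{\left(Y \right)} = \left(6 + Y\right)^{2}$
$\left(29892 + 38223\right) \left(W{\left(-143 \right)} + 5863\right) = \left(29892 + 38223\right) \left(\left(6 - 143\right)^{2} + 5863\right) = 68115 \left(\left(-137\right)^{2} + 5863\right) = 68115 \left(18769 + 5863\right) = 68115 \cdot 24632 = 1677808680$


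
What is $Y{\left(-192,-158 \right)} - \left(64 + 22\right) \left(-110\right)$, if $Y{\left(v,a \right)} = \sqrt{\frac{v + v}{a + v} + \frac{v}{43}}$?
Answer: $9460 + \frac{48 i \sqrt{3311}}{1505} \approx 9460.0 + 1.8352 i$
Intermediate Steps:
$Y{\left(v,a \right)} = \sqrt{\frac{v}{43} + \frac{2 v}{a + v}}$ ($Y{\left(v,a \right)} = \sqrt{\frac{2 v}{a + v} + v \frac{1}{43}} = \sqrt{\frac{2 v}{a + v} + \frac{v}{43}} = \sqrt{\frac{v}{43} + \frac{2 v}{a + v}}$)
$Y{\left(-192,-158 \right)} - \left(64 + 22\right) \left(-110\right) = \frac{\sqrt{43} \sqrt{- \frac{192 \left(86 - 158 - 192\right)}{-158 - 192}}}{43} - \left(64 + 22\right) \left(-110\right) = \frac{\sqrt{43} \sqrt{\left(-192\right) \frac{1}{-350} \left(-264\right)}}{43} - 86 \left(-110\right) = \frac{\sqrt{43} \sqrt{\left(-192\right) \left(- \frac{1}{350}\right) \left(-264\right)}}{43} - -9460 = \frac{\sqrt{43} \sqrt{- \frac{25344}{175}}}{43} + 9460 = \frac{\sqrt{43} \frac{48 i \sqrt{77}}{35}}{43} + 9460 = \frac{48 i \sqrt{3311}}{1505} + 9460 = 9460 + \frac{48 i \sqrt{3311}}{1505}$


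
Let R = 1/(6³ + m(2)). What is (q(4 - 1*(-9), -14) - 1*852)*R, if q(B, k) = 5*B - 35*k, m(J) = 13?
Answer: -297/229 ≈ -1.2969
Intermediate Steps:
q(B, k) = -35*k + 5*B
R = 1/229 (R = 1/(6³ + 13) = 1/(216 + 13) = 1/229 ≈ 0.0043668)
(q(4 - 1*(-9), -14) - 1*852)*R = ((-35*(-14) + 5*(4 - 1*(-9))) - 1*852)*(1/229) = ((490 + 5*(4 + 9)) - 852)*(1/229) = ((490 + 5*13) - 852)*(1/229) = ((490 + 65) - 852)*(1/229) = (555 - 852)*(1/229) = -297*1/229 = -297/229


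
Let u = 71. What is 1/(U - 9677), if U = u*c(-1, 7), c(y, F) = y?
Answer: -1/9748 ≈ -0.00010259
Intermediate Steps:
U = -71 (U = 71*(-1) = -71)
1/(U - 9677) = 1/(-71 - 9677) = 1/(-9748) = -1/9748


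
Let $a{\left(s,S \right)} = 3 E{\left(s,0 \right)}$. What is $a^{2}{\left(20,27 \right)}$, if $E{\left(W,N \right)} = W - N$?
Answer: $3600$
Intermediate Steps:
$a{\left(s,S \right)} = 3 s$ ($a{\left(s,S \right)} = 3 \left(s - 0\right) = 3 \left(s + 0\right) = 3 s$)
$a^{2}{\left(20,27 \right)} = \left(3 \cdot 20\right)^{2} = 60^{2} = 3600$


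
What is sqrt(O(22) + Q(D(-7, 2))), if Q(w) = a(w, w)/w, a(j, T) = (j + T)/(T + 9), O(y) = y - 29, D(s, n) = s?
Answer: I*sqrt(6) ≈ 2.4495*I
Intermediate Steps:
O(y) = -29 + y
a(j, T) = (T + j)/(9 + T)
Q(w) = 2/(9 + w) (Q(w) = ((w + w)/(9 + w))/w = ((2*w)/(9 + w))/w = (2*w/(9 + w))/w = 2/(9 + w))
sqrt(O(22) + Q(D(-7, 2))) = sqrt((-29 + 22) + 2/(9 - 7)) = sqrt(-7 + 2/2) = sqrt(-7 + 2*(1/2)) = sqrt(-7 + 1) = sqrt(-6) = I*sqrt(6)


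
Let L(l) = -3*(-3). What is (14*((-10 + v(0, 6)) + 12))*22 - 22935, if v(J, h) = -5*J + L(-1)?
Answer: -19547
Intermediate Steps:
L(l) = 9
v(J, h) = 9 - 5*J (v(J, h) = -5*J + 9 = 9 - 5*J)
(14*((-10 + v(0, 6)) + 12))*22 - 22935 = (14*((-10 + (9 - 5*0)) + 12))*22 - 22935 = (14*((-10 + (9 + 0)) + 12))*22 - 22935 = (14*((-10 + 9) + 12))*22 - 22935 = (14*(-1 + 12))*22 - 22935 = (14*11)*22 - 22935 = 154*22 - 22935 = 3388 - 22935 = -19547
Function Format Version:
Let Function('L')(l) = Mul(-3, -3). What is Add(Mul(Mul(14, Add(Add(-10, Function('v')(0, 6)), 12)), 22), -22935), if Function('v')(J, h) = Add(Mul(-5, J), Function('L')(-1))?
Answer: -19547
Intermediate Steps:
Function('L')(l) = 9
Function('v')(J, h) = Add(9, Mul(-5, J)) (Function('v')(J, h) = Add(Mul(-5, J), 9) = Add(9, Mul(-5, J)))
Add(Mul(Mul(14, Add(Add(-10, Function('v')(0, 6)), 12)), 22), -22935) = Add(Mul(Mul(14, Add(Add(-10, Add(9, Mul(-5, 0))), 12)), 22), -22935) = Add(Mul(Mul(14, Add(Add(-10, Add(9, 0)), 12)), 22), -22935) = Add(Mul(Mul(14, Add(Add(-10, 9), 12)), 22), -22935) = Add(Mul(Mul(14, Add(-1, 12)), 22), -22935) = Add(Mul(Mul(14, 11), 22), -22935) = Add(Mul(154, 22), -22935) = Add(3388, -22935) = -19547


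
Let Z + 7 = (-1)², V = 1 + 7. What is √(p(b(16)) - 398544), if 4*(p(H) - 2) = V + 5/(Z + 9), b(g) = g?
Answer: 5*I*√573897/6 ≈ 631.3*I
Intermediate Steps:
V = 8
Z = -6 (Z = -7 + (-1)² = -7 + 1 = -6)
p(H) = 53/12 (p(H) = 2 + (8 + 5/(-6 + 9))/4 = 2 + (8 + 5/3)/4 = 2 + (¼)*(29/3) = 2 + 29/12 = 53/12)
√(p(b(16)) - 398544) = √(53/12 - 398544) = √(-4782475/12) = 5*I*√573897/6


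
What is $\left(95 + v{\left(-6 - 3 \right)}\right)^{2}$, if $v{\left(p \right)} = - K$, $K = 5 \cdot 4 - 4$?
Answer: $6241$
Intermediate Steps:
$K = 16$ ($K = 20 - 4 = 16$)
$v{\left(p \right)} = -16$ ($v{\left(p \right)} = \left(-1\right) 16 = -16$)
$\left(95 + v{\left(-6 - 3 \right)}\right)^{2} = \left(95 - 16\right)^{2} = 79^{2} = 6241$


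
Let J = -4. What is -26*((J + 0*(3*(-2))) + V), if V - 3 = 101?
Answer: -2600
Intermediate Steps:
V = 104 (V = 3 + 101 = 104)
-26*((J + 0*(3*(-2))) + V) = -26*((-4 + 0*(3*(-2))) + 104) = -26*((-4 + 0*(-6)) + 104) = -26*((-4 + 0) + 104) = -26*(-4 + 104) = -26*100 = -2600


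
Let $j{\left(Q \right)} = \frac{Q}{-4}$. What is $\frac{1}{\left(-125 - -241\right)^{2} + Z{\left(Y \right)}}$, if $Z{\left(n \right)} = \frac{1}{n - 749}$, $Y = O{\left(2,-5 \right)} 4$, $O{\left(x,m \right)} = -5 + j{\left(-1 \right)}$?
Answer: $\frac{768}{10334207} \approx 7.4316 \cdot 10^{-5}$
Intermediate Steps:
$j{\left(Q \right)} = - \frac{Q}{4}$ ($j{\left(Q \right)} = Q \left(- \frac{1}{4}\right) = - \frac{Q}{4}$)
$O{\left(x,m \right)} = - \frac{19}{4}$ ($O{\left(x,m \right)} = -5 - - \frac{1}{4} = -5 + \frac{1}{4} = - \frac{19}{4}$)
$Y = -19$ ($Y = \left(- \frac{19}{4}\right) 4 = -19$)
$Z{\left(n \right)} = \frac{1}{-749 + n}$
$\frac{1}{\left(-125 - -241\right)^{2} + Z{\left(Y \right)}} = \frac{1}{\left(-125 - -241\right)^{2} + \frac{1}{-749 - 19}} = \frac{1}{\left(-125 + \left(-134 + 375\right)\right)^{2} + \frac{1}{-768}} = \frac{1}{\left(-125 + 241\right)^{2} - \frac{1}{768}} = \frac{1}{116^{2} - \frac{1}{768}} = \frac{1}{13456 - \frac{1}{768}} = \frac{1}{\frac{10334207}{768}} = \frac{768}{10334207}$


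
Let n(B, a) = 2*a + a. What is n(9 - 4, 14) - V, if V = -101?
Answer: 143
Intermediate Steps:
n(B, a) = 3*a
n(9 - 4, 14) - V = 3*14 - 1*(-101) = 42 + 101 = 143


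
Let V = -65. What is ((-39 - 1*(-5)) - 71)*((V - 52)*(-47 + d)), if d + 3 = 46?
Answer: -49140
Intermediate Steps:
d = 43 (d = -3 + 46 = 43)
((-39 - 1*(-5)) - 71)*((V - 52)*(-47 + d)) = ((-39 - 1*(-5)) - 71)*((-65 - 52)*(-47 + 43)) = ((-39 + 5) - 71)*(-117*(-4)) = (-34 - 71)*468 = -105*468 = -49140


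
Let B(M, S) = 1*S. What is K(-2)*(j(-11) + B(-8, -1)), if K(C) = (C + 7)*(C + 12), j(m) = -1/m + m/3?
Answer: -7550/33 ≈ -228.79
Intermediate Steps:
B(M, S) = S
j(m) = -1/m + m/3 (j(m) = -1/m + m*(⅓) = -1/m + m/3)
K(C) = (7 + C)*(12 + C)
K(-2)*(j(-11) + B(-8, -1)) = (84 + (-2)² + 19*(-2))*((-1/(-11) + (⅓)*(-11)) - 1) = (84 + 4 - 38)*((-1*(-1/11) - 11/3) - 1) = 50*((1/11 - 11/3) - 1) = 50*(-118/33 - 1) = 50*(-151/33) = -7550/33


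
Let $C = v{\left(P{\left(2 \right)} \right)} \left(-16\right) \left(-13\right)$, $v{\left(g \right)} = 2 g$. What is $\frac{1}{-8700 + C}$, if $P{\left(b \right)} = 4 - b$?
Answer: $- \frac{1}{7868} \approx -0.0001271$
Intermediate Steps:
$C = 832$ ($C = 2 \left(4 - 2\right) \left(-16\right) \left(-13\right) = 2 \cdot 2 \left(-16\right) \left(-13\right) = 4 \left(-16\right) \left(-13\right) = \left(-64\right) \left(-13\right) = 832$)
$\frac{1}{-8700 + C} = \frac{1}{-8700 + 832} = \frac{1}{-7868} = - \frac{1}{7868}$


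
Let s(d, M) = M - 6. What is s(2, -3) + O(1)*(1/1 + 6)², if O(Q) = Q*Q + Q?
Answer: 89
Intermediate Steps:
O(Q) = Q + Q² (O(Q) = Q² + Q = Q + Q²)
s(d, M) = -6 + M
s(2, -3) + O(1)*(1/1 + 6)² = (-6 - 3) + (1*(1 + 1))*(1/1 + 6)² = -9 + (1*2)*(1 + 6)² = -9 + 2*7² = -9 + 2*49 = -9 + 98 = 89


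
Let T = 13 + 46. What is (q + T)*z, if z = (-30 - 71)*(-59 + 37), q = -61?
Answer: -4444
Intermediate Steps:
T = 59
z = 2222 (z = -101*(-22) = 2222)
(q + T)*z = (-61 + 59)*2222 = -2*2222 = -4444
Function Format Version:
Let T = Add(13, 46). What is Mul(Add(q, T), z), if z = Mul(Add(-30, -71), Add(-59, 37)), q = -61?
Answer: -4444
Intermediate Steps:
T = 59
z = 2222 (z = Mul(-101, -22) = 2222)
Mul(Add(q, T), z) = Mul(Add(-61, 59), 2222) = Mul(-2, 2222) = -4444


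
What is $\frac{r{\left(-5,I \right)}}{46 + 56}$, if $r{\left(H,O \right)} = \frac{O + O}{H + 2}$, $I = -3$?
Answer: $\frac{1}{51} \approx 0.019608$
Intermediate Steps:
$r{\left(H,O \right)} = \frac{2 O}{2 + H}$
$\frac{r{\left(-5,I \right)}}{46 + 56} = \frac{2 \left(-3\right) \frac{1}{2 - 5}}{46 + 56} = \frac{2 \left(-3\right) \frac{1}{-3}}{102} = 2 \left(-3\right) \left(- \frac{1}{3}\right) \frac{1}{102} = 2 \cdot \frac{1}{102} = \frac{1}{51}$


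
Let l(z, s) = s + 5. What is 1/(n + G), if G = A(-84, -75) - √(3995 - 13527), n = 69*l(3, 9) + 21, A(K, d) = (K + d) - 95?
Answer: I/(2*√2383 + 733*I) ≈ 0.0013405 + 0.00017854*I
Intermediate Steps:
l(z, s) = 5 + s
A(K, d) = -95 + K + d
n = 987 (n = 69*(5 + 9) + 21 = 69*14 + 21 = 966 + 21 = 987)
G = -254 - 2*I*√2383 (G = (-95 - 84 - 75) - √(3995 - 13527) = -254 - √(-9532) = -254 - 2*I*√2383 ≈ -254.0 - 97.632*I)
1/(n + G) = 1/(987 + (-254 - 2*I*√2383)) = 1/(733 - 2*I*√2383)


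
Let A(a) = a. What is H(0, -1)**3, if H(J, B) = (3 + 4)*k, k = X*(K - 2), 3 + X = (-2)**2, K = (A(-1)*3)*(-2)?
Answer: 21952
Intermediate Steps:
K = 6 (K = -1*3*(-2) = -3*(-2) = 6)
X = 1 (X = -3 + (-2)**2 = -3 + 4 = 1)
k = 4 (k = 1*(6 - 2) = 1*4 = 4)
H(J, B) = 28 (H(J, B) = (3 + 4)*4 = 7*4 = 28)
H(0, -1)**3 = 28**3 = 21952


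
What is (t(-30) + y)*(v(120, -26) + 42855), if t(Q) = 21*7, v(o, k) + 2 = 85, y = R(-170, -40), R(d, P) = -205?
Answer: -2490404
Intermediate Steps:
y = -205
v(o, k) = 83 (v(o, k) = -2 + 85 = 83)
t(Q) = 147
(t(-30) + y)*(v(120, -26) + 42855) = (147 - 205)*(83 + 42855) = -58*42938 = -2490404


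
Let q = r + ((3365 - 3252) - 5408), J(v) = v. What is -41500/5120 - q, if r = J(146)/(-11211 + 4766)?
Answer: 8722990401/1649920 ≈ 5286.9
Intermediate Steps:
r = -146/6445 (r = 146/(-11211 + 4766) = 146/(-6445) = 146*(-1/6445) = -146/6445 ≈ -0.022653)
q = -34126421/6445 (q = -146/6445 + ((3365 - 3252) - 5408) = -146/6445 + (113 - 5408) = -146/6445 - 5295 = -34126421/6445 ≈ -5295.0)
-41500/5120 - q = -41500/5120 - 1*(-34126421/6445) = -41500*1/5120 + 34126421/6445 = -2075/256 + 34126421/6445 = 8722990401/1649920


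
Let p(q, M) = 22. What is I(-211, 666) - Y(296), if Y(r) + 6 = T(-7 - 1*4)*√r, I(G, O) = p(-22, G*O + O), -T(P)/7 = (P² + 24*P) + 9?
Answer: 28 - 1876*√74 ≈ -16110.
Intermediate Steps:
T(P) = -63 - 168*P - 7*P² (T(P) = -7*((P² + 24*P) + 9) = -7*(9 + P² + 24*P) = -63 - 168*P - 7*P²)
I(G, O) = 22
Y(r) = -6 + 938*√r (Y(r) = -6 + (-63 - 168*(-7 - 1*4) - 7*(-7 - 1*4)²)*√r = -6 + (-63 - 168*(-7 - 4) - 7*(-7 - 4)²)*√r = -6 + (-63 - 168*(-11) - 7*(-11)²)*√r = -6 + (-63 + 1848 - 7*121)*√r = -6 + (-63 + 1848 - 847)*√r = -6 + 938*√r)
I(-211, 666) - Y(296) = 22 - (-6 + 938*√296) = 22 - (-6 + 938*(2*√74)) = 22 - (-6 + 1876*√74) = 22 + (6 - 1876*√74) = 28 - 1876*√74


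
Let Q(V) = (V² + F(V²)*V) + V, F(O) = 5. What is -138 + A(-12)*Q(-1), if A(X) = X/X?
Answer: -143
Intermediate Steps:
A(X) = 1
Q(V) = V² + 6*V (Q(V) = (V² + 5*V) + V = V² + 6*V)
-138 + A(-12)*Q(-1) = -138 + 1*(-(6 - 1)) = -138 + 1*(-1*5) = -138 + 1*(-5) = -138 - 5 = -143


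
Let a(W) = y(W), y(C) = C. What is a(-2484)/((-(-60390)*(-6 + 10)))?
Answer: -69/6710 ≈ -0.010283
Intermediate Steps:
a(W) = W
a(-2484)/((-(-60390)*(-6 + 10))) = -2484*1/(60390*(-6 + 10)) = -2484/((-(-60390)*4)) = -2484/((-12078*(-20))) = -2484/241560 = -2484*1/241560 = -69/6710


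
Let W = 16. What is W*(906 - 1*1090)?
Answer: -2944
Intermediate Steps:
W*(906 - 1*1090) = 16*(906 - 1*1090) = 16*(906 - 1090) = 16*(-184) = -2944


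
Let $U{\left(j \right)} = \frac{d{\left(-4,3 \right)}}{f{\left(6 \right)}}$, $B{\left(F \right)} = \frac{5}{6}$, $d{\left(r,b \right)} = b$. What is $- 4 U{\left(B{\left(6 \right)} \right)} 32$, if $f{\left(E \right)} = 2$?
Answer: $-192$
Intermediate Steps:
$B{\left(F \right)} = \frac{5}{6}$ ($B{\left(F \right)} = 5 \cdot \frac{1}{6} = \frac{5}{6}$)
$U{\left(j \right)} = \frac{3}{2}$
$- 4 U{\left(B{\left(6 \right)} \right)} 32 = \left(-4\right) \frac{3}{2} \cdot 32 = \left(-6\right) 32 = -192$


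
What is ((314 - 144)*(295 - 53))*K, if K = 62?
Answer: 2550680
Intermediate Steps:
((314 - 144)*(295 - 53))*K = ((314 - 144)*(295 - 53))*62 = (170*242)*62 = 41140*62 = 2550680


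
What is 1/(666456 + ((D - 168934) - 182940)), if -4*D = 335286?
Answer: 2/461521 ≈ 4.3335e-6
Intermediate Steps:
D = -167643/2 (D = -1/4*335286 = -167643/2 ≈ -83822.)
1/(666456 + ((D - 168934) - 182940)) = 1/(666456 + ((-167643/2 - 168934) - 182940)) = 1/(666456 + (-505511/2 - 182940)) = 1/(666456 - 871391/2) = 1/(461521/2) = 2/461521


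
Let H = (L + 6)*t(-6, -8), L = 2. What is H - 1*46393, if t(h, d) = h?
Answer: -46441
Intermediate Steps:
H = -48 (H = (2 + 6)*(-6) = 8*(-6) = -48)
H - 1*46393 = -48 - 1*46393 = -48 - 46393 = -46441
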